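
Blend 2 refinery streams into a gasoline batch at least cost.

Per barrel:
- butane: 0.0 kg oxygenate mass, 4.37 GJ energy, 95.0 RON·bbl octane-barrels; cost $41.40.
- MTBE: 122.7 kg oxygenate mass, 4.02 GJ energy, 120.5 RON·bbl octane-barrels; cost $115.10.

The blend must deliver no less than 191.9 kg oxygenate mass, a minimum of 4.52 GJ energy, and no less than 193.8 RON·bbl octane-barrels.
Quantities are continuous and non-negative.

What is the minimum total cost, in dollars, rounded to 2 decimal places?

Let x1 = barrels of butane, x2 = barrels of MTBE.
min 41.4x1 + 115.1x2 subject to:
  122.7x2 ≥ 191.9   (oxygenate mass)
  4.37x1 + 4.02x2 ≥ 4.52   (energy)
  95x1 + 120.5x2 ≥ 193.8   (octane-barrels)
  x1, x2 ≥ 0.
Both inputs are positive at the optimum. The oxygenate mass and octane-barrels requirements are met with equality.
Solving gives x1 = 0.05622, x2 = 1.564.
Objective = 41.4·0.05622 + 115.1·1.564 = 182.3439.

$182.34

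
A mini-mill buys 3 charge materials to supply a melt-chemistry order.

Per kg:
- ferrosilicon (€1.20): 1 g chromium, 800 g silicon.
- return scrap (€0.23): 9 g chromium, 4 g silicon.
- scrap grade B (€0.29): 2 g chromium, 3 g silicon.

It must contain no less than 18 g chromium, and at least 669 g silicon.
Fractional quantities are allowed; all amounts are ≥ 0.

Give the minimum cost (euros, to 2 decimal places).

Treat it as an LP. Let x1 = kg of ferrosilicon, x2 = kg of return scrap, x3 = kg of scrap grade B.
Minimize 1.2x1 + 0.23x2 + 0.29x3 subject to:
  1x1 + 9x2 + 2x3 ≥ 18   (chromium)
  800x1 + 4x2 + 3x3 ≥ 669   (silicon)
  x1, x2, x3 ≥ 0.
The optimal basis is {ferrosilicon, return scrap}; scrap grade B drops out. Binding constraints: chromium and silicon.
Optimal quantities: ferrosilicon = 0.8267 kg, return scrap = 1.908 kg.
Objective = 1.2·0.8267 + 0.23·1.908 = 1.4309.

€1.43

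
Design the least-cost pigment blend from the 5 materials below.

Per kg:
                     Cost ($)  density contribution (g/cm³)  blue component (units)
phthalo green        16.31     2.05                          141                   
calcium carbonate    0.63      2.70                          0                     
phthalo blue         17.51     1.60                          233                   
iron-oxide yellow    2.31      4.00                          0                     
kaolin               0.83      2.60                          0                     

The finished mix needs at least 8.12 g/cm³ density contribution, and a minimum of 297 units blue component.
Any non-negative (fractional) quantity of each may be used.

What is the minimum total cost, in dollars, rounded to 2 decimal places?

$23.74

Let x1 = kg of phthalo green, x2 = kg of calcium carbonate, x3 = kg of phthalo blue, x4 = kg of iron-oxide yellow, x5 = kg of kaolin.
Minimise 16.31x1 + 0.63x2 + 17.51x3 + 2.31x4 + 0.83x5 with:
  2.05x1 + 2.7x2 + 1.6x3 + 4x4 + 2.6x5 ≥ 8.12   (density contribution)
  141x1 + 233x3 ≥ 297   (blue component)
  x1, x2, x3, x4, x5 ≥ 0.
At the optimum only calcium carbonate, phthalo blue are positive (phthalo green, iron-oxide yellow, kaolin = 0). Binding constraints: density contribution and blue component.
Solving gives x2 = 2.252, x3 = 1.275.
Total cost: 0.63·2.252 + 17.51·1.275 = 23.7440.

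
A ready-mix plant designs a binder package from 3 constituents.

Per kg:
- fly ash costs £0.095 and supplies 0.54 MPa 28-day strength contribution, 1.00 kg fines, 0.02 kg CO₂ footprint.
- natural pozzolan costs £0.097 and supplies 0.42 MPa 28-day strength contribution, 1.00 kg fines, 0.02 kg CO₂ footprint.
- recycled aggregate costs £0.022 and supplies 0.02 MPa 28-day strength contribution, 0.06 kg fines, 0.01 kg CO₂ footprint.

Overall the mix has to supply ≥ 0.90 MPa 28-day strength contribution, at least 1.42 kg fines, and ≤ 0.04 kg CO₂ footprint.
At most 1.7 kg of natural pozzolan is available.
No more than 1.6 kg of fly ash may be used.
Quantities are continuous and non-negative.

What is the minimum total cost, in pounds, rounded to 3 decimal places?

£0.160

Let x1 = kg of fly ash, x2 = kg of natural pozzolan, x3 = kg of recycled aggregate.
Minimise 0.095x1 + 0.097x2 + 0.022x3 subject to:
  0.54x1 + 0.42x2 + 0.02x3 ≥ 0.9   (28-day strength contribution)
  1x1 + 1x2 + 0.06x3 ≥ 1.42   (fines)
  0.02x1 + 0.02x2 + 0.01x3 ≤ 0.04   (CO₂ footprint)
  x2 ≤ 1.7
  x1 ≤ 1.6
  x1, x2, x3 ≥ 0.
The minimum-cost mix takes nothing from recycled aggregate — only fly ash, natural pozzolan. The 28-day strength contribution and the fly ash cap requirements are met with equality.
Solving gives x1 = 1.6, x2 = 0.08571.
Objective = 0.095·1.6 + 0.097·0.08571 = 0.16031.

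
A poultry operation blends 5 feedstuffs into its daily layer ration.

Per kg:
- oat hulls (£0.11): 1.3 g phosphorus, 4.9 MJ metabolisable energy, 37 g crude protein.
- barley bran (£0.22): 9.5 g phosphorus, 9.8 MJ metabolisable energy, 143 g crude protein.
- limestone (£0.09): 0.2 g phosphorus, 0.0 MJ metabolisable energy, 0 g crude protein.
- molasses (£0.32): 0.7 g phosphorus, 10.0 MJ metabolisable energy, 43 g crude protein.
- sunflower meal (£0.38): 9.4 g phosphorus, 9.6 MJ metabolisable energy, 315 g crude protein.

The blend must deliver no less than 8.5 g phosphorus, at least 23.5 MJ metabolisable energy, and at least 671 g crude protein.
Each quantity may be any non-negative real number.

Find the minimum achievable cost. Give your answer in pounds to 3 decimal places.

£0.836

Set it up as a linear program. Let x1 = kg of oat hulls, x2 = kg of barley bran, x3 = kg of limestone, x4 = kg of molasses, x5 = kg of sunflower meal.
Minimize 0.11x1 + 0.22x2 + 0.09x3 + 0.32x4 + 0.38x5 with:
  1.3x1 + 9.5x2 + 0.2x3 + 0.7x4 + 9.4x5 ≥ 8.5   (phosphorus)
  4.9x1 + 9.8x2 + 10x4 + 9.6x5 ≥ 23.5   (metabolisable energy)
  37x1 + 143x2 + 43x4 + 315x5 ≥ 671   (crude protein)
  x1, x2, x3, x4, x5 ≥ 0.
At the optimum only barley bran, sunflower meal are positive (oat hulls, limestone, molasses = 0). The metabolisable energy and crude protein requirements are met with equality.
Optimal quantities: barley bran = 0.5606 kg, sunflower meal = 1.876 kg.
Hence cost = 0.22·0.5606 + 0.38·1.876 = £0.83621.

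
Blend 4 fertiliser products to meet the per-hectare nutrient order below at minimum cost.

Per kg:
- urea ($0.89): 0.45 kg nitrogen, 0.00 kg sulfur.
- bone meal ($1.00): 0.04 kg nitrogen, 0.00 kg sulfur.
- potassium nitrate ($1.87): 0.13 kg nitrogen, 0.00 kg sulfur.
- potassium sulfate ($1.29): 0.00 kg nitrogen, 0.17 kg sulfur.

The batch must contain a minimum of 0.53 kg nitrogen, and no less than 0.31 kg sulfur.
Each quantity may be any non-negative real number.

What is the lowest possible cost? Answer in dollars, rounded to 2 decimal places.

$3.40

Let x1 = kg of urea, x2 = kg of bone meal, x3 = kg of potassium nitrate, x4 = kg of potassium sulfate.
Minimize 0.89x1 + 1x2 + 1.87x3 + 1.29x4 s.t.:
  0.45x1 + 0.04x2 + 0.13x3 ≥ 0.53   (nitrogen)
  0.17x4 ≥ 0.31   (sulfur)
  x1, x2, x3, x4 ≥ 0.
The cheapest feasible vertex uses only urea, potassium sulfate; bone meal, potassium nitrate are not used. There the nitrogen and sulfur constraints are tight.
Optimal quantities: urea = 1.178 kg, potassium sulfate = 1.824 kg.
Hence cost = 0.89·1.178 + 1.29·1.824 = $3.4014.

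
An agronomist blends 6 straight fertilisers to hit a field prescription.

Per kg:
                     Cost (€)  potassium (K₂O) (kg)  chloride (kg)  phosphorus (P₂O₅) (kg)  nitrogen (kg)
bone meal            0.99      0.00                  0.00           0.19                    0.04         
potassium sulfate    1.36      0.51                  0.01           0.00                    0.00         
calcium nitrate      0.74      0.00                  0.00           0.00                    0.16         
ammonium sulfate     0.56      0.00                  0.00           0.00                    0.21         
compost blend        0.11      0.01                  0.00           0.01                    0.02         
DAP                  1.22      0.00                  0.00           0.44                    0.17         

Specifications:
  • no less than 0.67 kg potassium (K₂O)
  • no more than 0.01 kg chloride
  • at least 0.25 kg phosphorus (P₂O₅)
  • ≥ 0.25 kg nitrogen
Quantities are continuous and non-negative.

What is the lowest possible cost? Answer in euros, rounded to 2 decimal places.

€3.37

Let x1 = kg of bone meal, x2 = kg of potassium sulfate, x3 = kg of calcium nitrate, x4 = kg of ammonium sulfate, x5 = kg of compost blend, x6 = kg of DAP.
Minimise 0.99x1 + 1.36x2 + 0.74x3 + 0.56x4 + 0.11x5 + 1.22x6 with:
  0.51x2 + 0.01x5 ≥ 0.67   (potassium (K₂O))
  0.01x2 ≤ 0.01   (chloride)
  0.19x1 + 0.01x5 + 0.44x6 ≥ 0.25   (phosphorus (P₂O₅))
  0.04x1 + 0.16x3 + 0.21x4 + 0.02x5 + 0.17x6 ≥ 0.25   (nitrogen)
  x1, x2, x3, x4, x5, x6 ≥ 0.
The minimum-cost mix takes nothing from bone meal, calcium nitrate, ammonium sulfate — only potassium sulfate, compost blend, DAP. There the potassium (K₂O), chloride, phosphorus (P₂O₅) constraints are tight.
Solving gives x2 = 1, x5 = 16, x6 = 0.2045.
Objective = 1.36·1 + 0.11·16 + 1.22·0.2045 = 3.3695.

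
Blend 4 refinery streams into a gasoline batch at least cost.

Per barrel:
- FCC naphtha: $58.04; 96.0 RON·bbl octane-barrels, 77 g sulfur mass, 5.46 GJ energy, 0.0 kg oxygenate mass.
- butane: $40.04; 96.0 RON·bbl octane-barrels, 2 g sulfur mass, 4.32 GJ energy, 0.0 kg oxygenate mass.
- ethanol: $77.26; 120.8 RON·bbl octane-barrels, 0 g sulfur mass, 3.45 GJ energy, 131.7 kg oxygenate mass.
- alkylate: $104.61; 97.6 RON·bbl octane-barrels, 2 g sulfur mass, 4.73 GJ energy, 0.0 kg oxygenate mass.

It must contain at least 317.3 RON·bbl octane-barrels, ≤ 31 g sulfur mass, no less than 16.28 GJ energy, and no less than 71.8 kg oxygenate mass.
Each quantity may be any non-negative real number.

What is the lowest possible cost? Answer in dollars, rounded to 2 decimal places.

$175.58

Let x1 = barrels of FCC naphtha, x2 = barrels of butane, x3 = barrels of ethanol, x4 = barrels of alkylate.
Minimise 58.04x1 + 40.04x2 + 77.26x3 + 104.61x4 subject to:
  96x1 + 96x2 + 120.8x3 + 97.6x4 ≥ 317.3   (octane-barrels)
  77x1 + 2x2 + 2x4 ≤ 31   (sulfur mass)
  5.46x1 + 4.32x2 + 3.45x3 + 4.73x4 ≥ 16.28   (energy)
  131.7x3 ≥ 71.8   (oxygenate mass)
  x1, x2, x3, x4 ≥ 0.
The optimal basis is {butane, ethanol}; FCC naphtha, alkylate drop out. Binding constraints: energy and oxygenate mass.
So butane = 3.333 barrels, ethanol = 0.5452 barrels.
Objective = 40.04·3.333 + 77.26·0.5452 = 175.5755.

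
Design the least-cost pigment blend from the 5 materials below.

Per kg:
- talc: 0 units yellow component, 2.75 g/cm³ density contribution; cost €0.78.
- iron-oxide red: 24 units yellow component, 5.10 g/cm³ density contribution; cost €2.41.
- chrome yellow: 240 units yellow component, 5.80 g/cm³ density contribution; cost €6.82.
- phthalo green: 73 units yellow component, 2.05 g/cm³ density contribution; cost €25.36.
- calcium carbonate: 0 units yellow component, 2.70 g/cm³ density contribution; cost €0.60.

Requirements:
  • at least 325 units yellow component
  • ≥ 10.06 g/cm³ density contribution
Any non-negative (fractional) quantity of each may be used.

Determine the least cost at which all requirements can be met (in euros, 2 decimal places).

€9.73

This is a linear program. Let x1 = kg of talc, x2 = kg of iron-oxide red, x3 = kg of chrome yellow, x4 = kg of phthalo green, x5 = kg of calcium carbonate.
min 0.78x1 + 2.41x2 + 6.82x3 + 25.36x4 + 0.6x5 with:
  24x2 + 240x3 + 73x4 ≥ 325   (yellow component)
  2.75x1 + 5.1x2 + 5.8x3 + 2.05x4 + 2.7x5 ≥ 10.06   (density contribution)
  x1, x2, x3, x4, x5 ≥ 0.
The minimum-cost mix takes nothing from talc, iron-oxide red, phthalo green — only chrome yellow, calcium carbonate. There the yellow component and density contribution constraints are tight.
Solving gives x3 = 1.3542, x5 = 0.81698.
Cost = 6.82·1.3542 + 0.6·0.81698 = 9.7258.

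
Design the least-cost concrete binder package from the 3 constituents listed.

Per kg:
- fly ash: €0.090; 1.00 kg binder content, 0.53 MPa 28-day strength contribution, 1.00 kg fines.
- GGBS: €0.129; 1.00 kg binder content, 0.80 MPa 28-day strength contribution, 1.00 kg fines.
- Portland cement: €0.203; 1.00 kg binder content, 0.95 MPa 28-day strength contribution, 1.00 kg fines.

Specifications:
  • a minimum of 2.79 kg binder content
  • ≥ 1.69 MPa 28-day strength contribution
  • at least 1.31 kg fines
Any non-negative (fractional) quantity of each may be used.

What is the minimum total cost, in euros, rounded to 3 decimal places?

This is a linear program. Let x1 = kg of fly ash, x2 = kg of GGBS, x3 = kg of Portland cement.
Minimize 0.09x1 + 0.129x2 + 0.203x3 with:
  1x1 + 1x2 + 1x3 ≥ 2.79   (binder content)
  0.53x1 + 0.8x2 + 0.95x3 ≥ 1.69   (28-day strength contribution)
  1x1 + 1x2 + 1x3 ≥ 1.31   (fines)
  x1, x2, x3 ≥ 0.
The minimum-cost mix takes nothing from Portland cement — only fly ash, GGBS. Binding constraints: binder content and 28-day strength contribution.
Solving gives x1 = 2.007, x2 = 0.7826.
Hence cost = 0.09·2.007 + 0.129·0.7826 = €0.28159.

€0.282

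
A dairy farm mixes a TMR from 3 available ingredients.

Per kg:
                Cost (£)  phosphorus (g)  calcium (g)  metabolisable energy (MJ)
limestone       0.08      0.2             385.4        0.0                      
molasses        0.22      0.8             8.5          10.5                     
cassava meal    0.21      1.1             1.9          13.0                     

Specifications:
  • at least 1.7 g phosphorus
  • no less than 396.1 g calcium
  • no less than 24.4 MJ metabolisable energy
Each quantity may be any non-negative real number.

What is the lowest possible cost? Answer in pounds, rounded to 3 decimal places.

£0.476

Let x1 = kg of limestone, x2 = kg of molasses, x3 = kg of cassava meal.
Minimize 0.08x1 + 0.22x2 + 0.21x3 subject to:
  0.2x1 + 0.8x2 + 1.1x3 ≥ 1.7   (phosphorus)
  385.4x1 + 8.5x2 + 1.9x3 ≥ 396.1   (calcium)
  10.5x2 + 13x3 ≥ 24.4   (metabolisable energy)
  x1, x2, x3 ≥ 0.
At the optimum only limestone, cassava meal are positive (molasses = 0). Binding constraints: calcium and metabolisable energy.
Optimal quantities: limestone = 1.019 kg, cassava meal = 1.877 kg.
Hence cost = 0.08·1.019 + 0.21·1.877 = £0.47569.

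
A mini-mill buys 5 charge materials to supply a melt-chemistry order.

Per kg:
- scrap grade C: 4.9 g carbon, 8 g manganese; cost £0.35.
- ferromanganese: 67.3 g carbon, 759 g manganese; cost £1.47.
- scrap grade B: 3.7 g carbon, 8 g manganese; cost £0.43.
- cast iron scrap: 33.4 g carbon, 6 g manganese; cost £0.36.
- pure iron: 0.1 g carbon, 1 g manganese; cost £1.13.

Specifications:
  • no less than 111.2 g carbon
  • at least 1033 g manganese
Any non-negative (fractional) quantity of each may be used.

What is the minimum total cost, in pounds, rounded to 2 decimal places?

£2.21

Set it up as a linear program. Let x1 = kg of scrap grade C, x2 = kg of ferromanganese, x3 = kg of scrap grade B, x4 = kg of cast iron scrap, x5 = kg of pure iron.
Minimise 0.35x1 + 1.47x2 + 0.43x3 + 0.36x4 + 1.13x5 s.t.:
  4.9x1 + 67.3x2 + 3.7x3 + 33.4x4 + 0.1x5 ≥ 111.2   (carbon)
  8x1 + 759x2 + 8x3 + 6x4 + 1x5 ≥ 1033   (manganese)
  x1, x2, x3, x4, x5 ≥ 0.
The minimum-cost mix takes nothing from scrap grade C, scrap grade B, pure iron — only ferromanganese, cast iron scrap. The carbon and manganese requirements are met with equality.
So ferromanganese = 1.356 kg, cast iron scrap = 0.5965 kg.
Total cost: 1.47·1.356 + 0.36·0.5965 = 2.2081.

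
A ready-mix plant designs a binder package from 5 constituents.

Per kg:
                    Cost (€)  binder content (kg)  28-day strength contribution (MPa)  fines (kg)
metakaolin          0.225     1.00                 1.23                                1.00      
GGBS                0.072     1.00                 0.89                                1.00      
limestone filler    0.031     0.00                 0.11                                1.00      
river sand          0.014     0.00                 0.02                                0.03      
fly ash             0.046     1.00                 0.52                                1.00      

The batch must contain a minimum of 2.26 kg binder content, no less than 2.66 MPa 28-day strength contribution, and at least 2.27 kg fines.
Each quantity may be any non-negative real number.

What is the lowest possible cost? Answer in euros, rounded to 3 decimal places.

€0.215

Let x1 = kg of metakaolin, x2 = kg of GGBS, x3 = kg of limestone filler, x4 = kg of river sand, x5 = kg of fly ash.
Minimise 0.225x1 + 0.072x2 + 0.031x3 + 0.014x4 + 0.046x5 with:
  1x1 + 1x2 + 1x5 ≥ 2.26   (binder content)
  1.23x1 + 0.89x2 + 0.11x3 + 0.02x4 + 0.52x5 ≥ 2.66   (28-day strength contribution)
  1x1 + 1x2 + 1x3 + 0.03x4 + 1x5 ≥ 2.27   (fines)
  x1, x2, x3, x4, x5 ≥ 0.
The cheapest feasible vertex uses only GGBS; metakaolin, limestone filler, river sand, fly ash are not used. Binding constraint: 28-day strength contribution.
Optimal quantities: GGBS = 2.989 kg.
Objective = 0.072·2.989 = 0.21521.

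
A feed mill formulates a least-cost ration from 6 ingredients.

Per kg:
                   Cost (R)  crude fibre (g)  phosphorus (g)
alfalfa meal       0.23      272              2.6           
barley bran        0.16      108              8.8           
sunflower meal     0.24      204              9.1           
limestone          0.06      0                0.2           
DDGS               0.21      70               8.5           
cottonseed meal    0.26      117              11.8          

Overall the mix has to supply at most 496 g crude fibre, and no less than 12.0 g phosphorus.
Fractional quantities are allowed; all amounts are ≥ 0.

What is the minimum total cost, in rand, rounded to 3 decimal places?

This is a linear program. Let x1 = kg of alfalfa meal, x2 = kg of barley bran, x3 = kg of sunflower meal, x4 = kg of limestone, x5 = kg of DDGS, x6 = kg of cottonseed meal.
Minimise 0.23x1 + 0.16x2 + 0.24x3 + 0.06x4 + 0.21x5 + 0.26x6 subject to:
  272x1 + 108x2 + 204x3 + 70x5 + 117x6 ≤ 496   (crude fibre)
  2.6x1 + 8.8x2 + 9.1x3 + 0.2x4 + 8.5x5 + 11.8x6 ≥ 12   (phosphorus)
  x1, x2, x3, x4, x5, x6 ≥ 0.
The minimum-cost mix takes nothing from alfalfa meal, sunflower meal, limestone, DDGS, cottonseed meal — only barley bran. The phosphorus requirement is met with equality.
That vertex is x2 = 1.364.
Objective = 0.16·1.364 = 0.21824.

R0.218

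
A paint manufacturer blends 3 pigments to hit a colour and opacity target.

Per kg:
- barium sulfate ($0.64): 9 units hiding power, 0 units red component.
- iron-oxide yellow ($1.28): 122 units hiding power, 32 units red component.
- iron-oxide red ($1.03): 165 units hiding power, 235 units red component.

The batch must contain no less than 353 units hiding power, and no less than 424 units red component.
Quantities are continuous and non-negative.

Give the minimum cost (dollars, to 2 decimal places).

This is a linear program. Let x1 = kg of barium sulfate, x2 = kg of iron-oxide yellow, x3 = kg of iron-oxide red.
Minimize 0.64x1 + 1.28x2 + 1.03x3 subject to:
  9x1 + 122x2 + 165x3 ≥ 353   (hiding power)
  32x2 + 235x3 ≥ 424   (red component)
  x1, x2, x3 ≥ 0.
At the optimum only iron-oxide red is positive (barium sulfate, iron-oxide yellow = 0). There the hiding power constraint is tight.
That vertex is x3 = 2.139.
Objective = 1.03·2.139 = 2.2032.

$2.20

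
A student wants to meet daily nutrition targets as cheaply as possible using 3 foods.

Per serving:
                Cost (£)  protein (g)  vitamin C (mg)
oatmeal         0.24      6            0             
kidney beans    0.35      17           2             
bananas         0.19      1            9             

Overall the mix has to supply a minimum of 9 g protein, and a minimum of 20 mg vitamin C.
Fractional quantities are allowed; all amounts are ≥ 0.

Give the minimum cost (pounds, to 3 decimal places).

Treat it as an LP. Let x1 = servings of oatmeal, x2 = servings of kidney beans, x3 = servings of bananas.
min 0.24x1 + 0.35x2 + 0.19x3 subject to:
  6x1 + 17x2 + 1x3 ≥ 9   (protein)
  2x2 + 9x3 ≥ 20   (vitamin C)
  x1, x2, x3 ≥ 0.
The minimum-cost mix takes nothing from oatmeal — only kidney beans, bananas. There the protein and vitamin C constraints are tight.
That vertex is x2 = 0.40397, x3 = 2.1325.
Objective = 0.35·0.40397 + 0.19·2.1325 = 0.54656.

£0.547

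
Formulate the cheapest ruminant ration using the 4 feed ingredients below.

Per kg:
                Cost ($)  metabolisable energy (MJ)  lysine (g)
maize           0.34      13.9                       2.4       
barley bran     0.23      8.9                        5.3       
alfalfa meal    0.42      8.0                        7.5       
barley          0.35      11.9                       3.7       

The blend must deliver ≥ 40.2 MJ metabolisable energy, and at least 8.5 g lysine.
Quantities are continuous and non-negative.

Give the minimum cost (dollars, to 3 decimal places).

Let x1 = kg of maize, x2 = kg of barley bran, x3 = kg of alfalfa meal, x4 = kg of barley.
Minimize 0.34x1 + 0.23x2 + 0.42x3 + 0.35x4 subject to:
  13.9x1 + 8.9x2 + 8x3 + 11.9x4 ≥ 40.2   (metabolisable energy)
  2.4x1 + 5.3x2 + 7.5x3 + 3.7x4 ≥ 8.5   (lysine)
  x1, x2, x3, x4 ≥ 0.
The cheapest feasible vertex uses only maize, barley bran; alfalfa meal, barley are not used. Binding constraints: metabolisable energy and lysine.
So maize = 2.627 kg, barley bran = 0.4143 kg.
Hence cost = 0.34·2.627 + 0.23·0.4143 = $0.98847.

$0.988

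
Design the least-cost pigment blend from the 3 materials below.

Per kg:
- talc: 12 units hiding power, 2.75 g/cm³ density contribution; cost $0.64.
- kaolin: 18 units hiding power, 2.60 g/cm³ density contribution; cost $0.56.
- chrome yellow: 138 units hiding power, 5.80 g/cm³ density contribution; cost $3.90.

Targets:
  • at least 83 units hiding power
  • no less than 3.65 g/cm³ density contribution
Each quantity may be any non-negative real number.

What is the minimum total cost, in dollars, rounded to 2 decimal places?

$2.35

This is a linear program. Let x1 = kg of talc, x2 = kg of kaolin, x3 = kg of chrome yellow.
Minimize 0.64x1 + 0.56x2 + 3.9x3 with:
  12x1 + 18x2 + 138x3 ≥ 83   (hiding power)
  2.75x1 + 2.6x2 + 5.8x3 ≥ 3.65   (density contribution)
  x1, x2, x3 ≥ 0.
The cheapest feasible vertex uses only kaolin, chrome yellow; talc is not used. The hiding power and density contribution requirements are met with equality.
Solving gives x2 = 0.08766, x3 = 0.59.
Total cost: 0.56·0.08766 + 3.9·0.59 = 2.3501.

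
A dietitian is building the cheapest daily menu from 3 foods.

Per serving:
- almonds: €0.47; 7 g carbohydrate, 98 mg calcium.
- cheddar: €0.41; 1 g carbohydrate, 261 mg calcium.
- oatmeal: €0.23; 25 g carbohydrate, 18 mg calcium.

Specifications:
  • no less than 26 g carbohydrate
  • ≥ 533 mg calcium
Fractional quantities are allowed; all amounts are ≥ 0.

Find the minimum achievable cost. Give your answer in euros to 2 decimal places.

Treat it as an LP. Let x1 = servings of almonds, x2 = servings of cheddar, x3 = servings of oatmeal.
min 0.47x1 + 0.41x2 + 0.23x3 subject to:
  7x1 + 1x2 + 25x3 ≥ 26   (carbohydrate)
  98x1 + 261x2 + 18x3 ≥ 533   (calcium)
  x1, x2, x3 ≥ 0.
At the optimum only cheddar, oatmeal are positive (almonds = 0). The carbohydrate and calcium requirements are met with equality.
So cheddar = 1.976 servings, oatmeal = 0.961 servings.
Total cost: 0.41·1.976 + 0.23·0.961 = 1.0312.

€1.03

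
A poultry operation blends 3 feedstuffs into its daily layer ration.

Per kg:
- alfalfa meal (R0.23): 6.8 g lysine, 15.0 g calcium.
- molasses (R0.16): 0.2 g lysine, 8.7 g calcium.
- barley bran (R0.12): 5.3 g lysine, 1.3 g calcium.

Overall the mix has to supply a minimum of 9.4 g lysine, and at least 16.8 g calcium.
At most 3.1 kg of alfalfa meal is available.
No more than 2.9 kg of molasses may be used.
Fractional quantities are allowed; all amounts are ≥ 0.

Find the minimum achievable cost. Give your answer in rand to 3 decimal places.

R0.295

Treat it as an LP. Let x1 = kg of alfalfa meal, x2 = kg of molasses, x3 = kg of barley bran.
min 0.23x1 + 0.16x2 + 0.12x3 with:
  6.8x1 + 0.2x2 + 5.3x3 ≥ 9.4   (lysine)
  15x1 + 8.7x2 + 1.3x3 ≥ 16.8   (calcium)
  x1 ≤ 3.1
  x2 ≤ 2.9
  x1, x2, x3 ≥ 0.
The cheapest feasible vertex uses only alfalfa meal, barley bran; molasses is not used. There the lysine and calcium constraints are tight.
Solving gives x1 = 1.087, x3 = 0.3787.
Objective = 0.23·1.087 + 0.12·0.3787 = 0.29545.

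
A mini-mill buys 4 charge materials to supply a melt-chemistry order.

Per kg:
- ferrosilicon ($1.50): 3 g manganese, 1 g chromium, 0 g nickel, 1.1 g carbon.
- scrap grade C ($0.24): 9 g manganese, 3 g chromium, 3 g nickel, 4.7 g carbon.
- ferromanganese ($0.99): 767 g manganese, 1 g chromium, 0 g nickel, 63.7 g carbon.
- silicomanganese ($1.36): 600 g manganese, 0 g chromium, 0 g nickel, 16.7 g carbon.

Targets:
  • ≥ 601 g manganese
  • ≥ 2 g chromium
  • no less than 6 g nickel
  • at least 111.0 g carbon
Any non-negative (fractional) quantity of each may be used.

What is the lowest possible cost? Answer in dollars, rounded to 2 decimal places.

This is a linear program. Let x1 = kg of ferrosilicon, x2 = kg of scrap grade C, x3 = kg of ferromanganese, x4 = kg of silicomanganese.
min 1.5x1 + 0.24x2 + 0.99x3 + 1.36x4 with:
  3x1 + 9x2 + 767x3 + 600x4 ≥ 601   (manganese)
  1x1 + 3x2 + 1x3 ≥ 2   (chromium)
  3x2 ≥ 6   (nickel)
  1.1x1 + 4.7x2 + 63.7x3 + 16.7x4 ≥ 111   (carbon)
  x1, x2, x3, x4 ≥ 0.
The minimum-cost mix takes nothing from ferrosilicon, silicomanganese — only scrap grade C, ferromanganese. The nickel and carbon requirements are met with equality.
Solving gives x2 = 2, x3 = 1.595.
Total cost: 0.24·2 + 0.99·1.595 = 2.0591.

$2.06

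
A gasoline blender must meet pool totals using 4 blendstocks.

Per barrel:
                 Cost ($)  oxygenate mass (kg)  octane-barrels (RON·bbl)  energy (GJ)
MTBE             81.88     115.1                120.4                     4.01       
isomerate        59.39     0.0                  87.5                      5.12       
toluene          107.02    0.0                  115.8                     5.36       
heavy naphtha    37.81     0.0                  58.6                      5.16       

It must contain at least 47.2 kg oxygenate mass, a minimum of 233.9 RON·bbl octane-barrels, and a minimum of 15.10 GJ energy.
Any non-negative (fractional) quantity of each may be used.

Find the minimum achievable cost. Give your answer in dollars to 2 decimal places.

$152.64

This is a linear program. Let x1 = barrels of MTBE, x2 = barrels of isomerate, x3 = barrels of toluene, x4 = barrels of heavy naphtha.
Minimise 81.88x1 + 59.39x2 + 107.02x3 + 37.81x4 subject to:
  115.1x1 ≥ 47.2   (oxygenate mass)
  120.4x1 + 87.5x2 + 115.8x3 + 58.6x4 ≥ 233.9   (octane-barrels)
  4.01x1 + 5.12x2 + 5.36x3 + 5.16x4 ≥ 15.1   (energy)
  x1, x2, x3, x4 ≥ 0.
The minimum-cost mix takes nothing from isomerate, toluene — only MTBE, heavy naphtha. The oxygenate mass and octane-barrels requirements are met with equality.
Optimal quantities: MTBE = 0.4101 barrels, heavy naphtha = 3.149 barrels.
Hence cost = 81.88·0.4101 + 37.81·3.149 = $152.6427.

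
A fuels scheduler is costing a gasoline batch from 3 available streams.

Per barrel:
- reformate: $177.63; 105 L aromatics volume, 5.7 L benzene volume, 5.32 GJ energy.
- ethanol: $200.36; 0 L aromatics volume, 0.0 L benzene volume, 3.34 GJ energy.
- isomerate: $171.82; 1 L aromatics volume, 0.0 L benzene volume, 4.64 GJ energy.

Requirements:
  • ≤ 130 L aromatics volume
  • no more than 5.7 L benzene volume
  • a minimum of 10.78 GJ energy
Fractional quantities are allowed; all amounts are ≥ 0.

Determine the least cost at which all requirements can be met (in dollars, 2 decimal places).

Set it up as a linear program. Let x1 = barrels of reformate, x2 = barrels of ethanol, x3 = barrels of isomerate.
min 177.63x1 + 200.36x2 + 171.82x3 subject to:
  105x1 + 1x3 ≤ 130   (aromatics volume)
  5.7x1 ≤ 5.7   (benzene volume)
  5.32x1 + 3.34x2 + 4.64x3 ≥ 10.78   (energy)
  x1, x2, x3 ≥ 0.
The optimal basis is {reformate, isomerate}; ethanol drops out. The benzene volume and energy requirements are met with equality.
Solving gives x1 = 1, x3 = 1.1767.
Total cost: 177.63·1 + 171.82·1.1767 = 379.8106.

$379.81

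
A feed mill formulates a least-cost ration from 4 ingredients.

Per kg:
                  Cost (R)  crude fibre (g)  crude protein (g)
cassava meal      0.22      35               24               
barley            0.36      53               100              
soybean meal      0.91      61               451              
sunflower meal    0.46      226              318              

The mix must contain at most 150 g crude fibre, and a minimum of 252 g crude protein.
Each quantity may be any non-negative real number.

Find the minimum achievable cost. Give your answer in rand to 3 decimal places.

Let x1 = kg of cassava meal, x2 = kg of barley, x3 = kg of soybean meal, x4 = kg of sunflower meal.
Minimise 0.22x1 + 0.36x2 + 0.91x3 + 0.46x4 subject to:
  35x1 + 53x2 + 61x3 + 226x4 ≤ 150   (crude fibre)
  24x1 + 100x2 + 451x3 + 318x4 ≥ 252   (crude protein)
  x1, x2, x3, x4 ≥ 0.
The optimal basis is {soybean meal, sunflower meal}; cassava meal, barley drop out. Binding constraints: crude fibre and crude protein.
Optimal quantities: soybean meal = 0.1121 kg, sunflower meal = 0.6335 kg.
Total cost: 0.91·0.1121 + 0.46·0.6335 = 0.39342.

R0.393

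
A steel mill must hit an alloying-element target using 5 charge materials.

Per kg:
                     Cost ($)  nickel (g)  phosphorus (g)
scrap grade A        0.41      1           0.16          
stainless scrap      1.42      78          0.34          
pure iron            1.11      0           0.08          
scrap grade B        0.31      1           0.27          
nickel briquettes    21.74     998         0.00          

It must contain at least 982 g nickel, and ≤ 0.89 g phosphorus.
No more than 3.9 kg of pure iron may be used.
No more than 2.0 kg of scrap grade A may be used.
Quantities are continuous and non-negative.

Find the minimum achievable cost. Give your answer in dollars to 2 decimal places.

$20.66

Let x1 = kg of scrap grade A, x2 = kg of stainless scrap, x3 = kg of pure iron, x4 = kg of scrap grade B, x5 = kg of nickel briquettes.
Minimise 0.41x1 + 1.42x2 + 1.11x3 + 0.31x4 + 21.74x5 with:
  1x1 + 78x2 + 1x4 + 998x5 ≥ 982   (nickel)
  0.16x1 + 0.34x2 + 0.08x3 + 0.27x4 ≤ 0.89   (phosphorus)
  x3 ≤ 3.9
  x1 ≤ 2
  x1, x2, x3, x4, x5 ≥ 0.
The cheapest feasible vertex uses only stainless scrap, nickel briquettes; scrap grade A, pure iron, scrap grade B are not used. There the nickel and phosphorus constraints are tight.
That vertex is x2 = 2.618, x5 = 0.7794.
Objective = 1.42·2.618 + 21.74·0.7794 = 20.6617.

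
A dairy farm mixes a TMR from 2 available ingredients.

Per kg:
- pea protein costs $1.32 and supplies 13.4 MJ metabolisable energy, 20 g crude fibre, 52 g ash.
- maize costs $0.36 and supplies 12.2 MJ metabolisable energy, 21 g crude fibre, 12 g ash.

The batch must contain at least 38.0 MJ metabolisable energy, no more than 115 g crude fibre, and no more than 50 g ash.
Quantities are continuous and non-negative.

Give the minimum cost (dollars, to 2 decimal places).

$1.12

This is a linear program. Let x1 = kg of pea protein, x2 = kg of maize.
min 1.32x1 + 0.36x2 s.t.:
  13.4x1 + 12.2x2 ≥ 38   (metabolisable energy)
  20x1 + 21x2 ≤ 115   (crude fibre)
  52x1 + 12x2 ≤ 50   (ash)
  x1, x2 ≥ 0.
The optimal basis is {maize}; pea protein drops out. Binding constraint: metabolisable energy.
That vertex is x2 = 3.115.
Hence cost = 0.36·3.115 = $1.1214.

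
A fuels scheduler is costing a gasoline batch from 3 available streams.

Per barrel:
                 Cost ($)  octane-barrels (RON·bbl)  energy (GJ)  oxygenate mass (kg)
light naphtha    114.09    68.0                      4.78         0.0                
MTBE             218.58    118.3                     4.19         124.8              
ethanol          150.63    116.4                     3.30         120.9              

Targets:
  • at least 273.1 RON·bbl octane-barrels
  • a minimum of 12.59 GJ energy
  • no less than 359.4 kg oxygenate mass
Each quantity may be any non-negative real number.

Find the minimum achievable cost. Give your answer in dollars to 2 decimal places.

Let x1 = barrels of light naphtha, x2 = barrels of MTBE, x3 = barrels of ethanol.
Minimize 114.09x1 + 218.58x2 + 150.63x3 subject to:
  68x1 + 118.3x2 + 116.4x3 ≥ 273.1   (octane-barrels)
  4.78x1 + 4.19x2 + 3.3x3 ≥ 12.59   (energy)
  124.8x2 + 120.9x3 ≥ 359.4   (oxygenate mass)
  x1, x2, x3 ≥ 0.
The minimum-cost mix takes nothing from MTBE — only light naphtha, ethanol. Binding constraints: energy and oxygenate mass.
Optimal quantities: light naphtha = 0.58161 barrels, ethanol = 2.9727 barrels.
Cost = 114.09·0.58161 + 150.63·2.9727 = 514.1337.

$514.13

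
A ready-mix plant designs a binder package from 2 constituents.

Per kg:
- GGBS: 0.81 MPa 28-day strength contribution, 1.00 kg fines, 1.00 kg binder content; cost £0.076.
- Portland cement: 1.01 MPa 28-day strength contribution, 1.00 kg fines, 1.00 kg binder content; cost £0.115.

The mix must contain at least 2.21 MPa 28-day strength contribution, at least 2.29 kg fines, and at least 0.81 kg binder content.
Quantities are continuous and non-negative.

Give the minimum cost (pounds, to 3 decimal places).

£0.207

This is a linear program. Let x1 = kg of GGBS, x2 = kg of Portland cement.
min 0.076x1 + 0.115x2 subject to:
  0.81x1 + 1.01x2 ≥ 2.21   (28-day strength contribution)
  1x1 + 1x2 ≥ 2.29   (fines)
  1x1 + 1x2 ≥ 0.81   (binder content)
  x1, x2 ≥ 0.
At the optimum only GGBS is positive (Portland cement = 0). Binding constraint: 28-day strength contribution.
Solving gives x1 = 2.728.
Total cost: 0.076·2.728 = 0.20733.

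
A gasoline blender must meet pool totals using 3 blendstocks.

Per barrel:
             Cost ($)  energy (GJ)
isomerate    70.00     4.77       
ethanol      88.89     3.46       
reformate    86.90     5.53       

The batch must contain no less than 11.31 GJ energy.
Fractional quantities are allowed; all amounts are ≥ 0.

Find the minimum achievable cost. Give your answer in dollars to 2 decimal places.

$165.97

Let x1 = barrels of isomerate, x2 = barrels of ethanol, x3 = barrels of reformate.
Minimise 70x1 + 88.89x2 + 86.9x3 s.t.:
  4.77x1 + 3.46x2 + 5.53x3 ≥ 11.31   (energy)
  x1, x2, x3 ≥ 0.
The cheapest feasible vertex uses only isomerate; ethanol, reformate are not used. There the energy constraint is tight.
That vertex is x1 = 2.371.
Hence cost = 70·2.371 = $165.9700.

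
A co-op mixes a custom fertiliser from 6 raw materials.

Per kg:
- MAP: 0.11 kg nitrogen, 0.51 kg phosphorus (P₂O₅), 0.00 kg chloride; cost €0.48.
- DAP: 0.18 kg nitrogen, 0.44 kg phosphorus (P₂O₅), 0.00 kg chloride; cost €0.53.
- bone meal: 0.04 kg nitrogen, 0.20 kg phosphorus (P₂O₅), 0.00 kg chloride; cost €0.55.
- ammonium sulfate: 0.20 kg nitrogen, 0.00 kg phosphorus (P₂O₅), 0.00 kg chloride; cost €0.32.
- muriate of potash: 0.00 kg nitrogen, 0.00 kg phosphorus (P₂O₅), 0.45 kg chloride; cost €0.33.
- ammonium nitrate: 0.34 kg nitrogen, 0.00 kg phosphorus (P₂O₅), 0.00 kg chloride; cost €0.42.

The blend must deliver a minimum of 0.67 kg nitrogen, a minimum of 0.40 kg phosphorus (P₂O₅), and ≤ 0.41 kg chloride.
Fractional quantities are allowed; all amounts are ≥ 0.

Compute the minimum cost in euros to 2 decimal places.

€1.10

This is a linear program. Let x1 = kg of MAP, x2 = kg of DAP, x3 = kg of bone meal, x4 = kg of ammonium sulfate, x5 = kg of muriate of potash, x6 = kg of ammonium nitrate.
min 0.48x1 + 0.53x2 + 0.55x3 + 0.32x4 + 0.33x5 + 0.42x6 with:
  0.11x1 + 0.18x2 + 0.04x3 + 0.2x4 + 0.34x6 ≥ 0.67   (nitrogen)
  0.51x1 + 0.44x2 + 0.2x3 ≥ 0.4   (phosphorus (P₂O₅))
  0.45x5 ≤ 0.41   (chloride)
  x1, x2, x3, x4, x5, x6 ≥ 0.
At the optimum only MAP, ammonium nitrate are positive (DAP, bone meal, ammonium sulfate, muriate of potash = 0). Binding constraints: nitrogen and phosphorus (P₂O₅).
So MAP = 0.7843 kg, ammonium nitrate = 1.717 kg.
Objective = 0.48·0.7843 + 0.42·1.717 = 1.0976.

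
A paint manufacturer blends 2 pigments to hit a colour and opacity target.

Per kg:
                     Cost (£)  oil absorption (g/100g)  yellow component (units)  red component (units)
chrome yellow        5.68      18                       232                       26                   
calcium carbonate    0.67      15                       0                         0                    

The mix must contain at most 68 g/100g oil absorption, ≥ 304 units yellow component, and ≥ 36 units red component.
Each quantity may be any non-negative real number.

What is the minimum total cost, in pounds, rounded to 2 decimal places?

This is a linear program. Let x1 = kg of chrome yellow, x2 = kg of calcium carbonate.
min 5.68x1 + 0.67x2 subject to:
  18x1 + 15x2 ≤ 68   (oil absorption)
  232x1 ≥ 304   (yellow component)
  26x1 ≥ 36   (red component)
  x1, x2 ≥ 0.
At the optimum only chrome yellow is positive (calcium carbonate = 0). There the red component constraint is tight.
Solving gives x1 = 1.3846.
Hence cost = 5.68·1.3846 = £7.8645.

£7.86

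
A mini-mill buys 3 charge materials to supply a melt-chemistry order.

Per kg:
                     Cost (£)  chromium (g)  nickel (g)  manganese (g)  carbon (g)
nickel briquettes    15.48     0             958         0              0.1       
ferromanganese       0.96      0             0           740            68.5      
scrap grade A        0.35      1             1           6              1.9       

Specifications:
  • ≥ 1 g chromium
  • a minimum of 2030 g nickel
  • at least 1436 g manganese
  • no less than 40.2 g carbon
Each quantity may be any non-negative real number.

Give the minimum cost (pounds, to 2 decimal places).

£34.99

This is a linear program. Let x1 = kg of nickel briquettes, x2 = kg of ferromanganese, x3 = kg of scrap grade A.
Minimize 15.48x1 + 0.96x2 + 0.35x3 subject to:
  1x3 ≥ 1   (chromium)
  958x1 + 1x3 ≥ 2030   (nickel)
  740x2 + 6x3 ≥ 1436   (manganese)
  0.1x1 + 68.5x2 + 1.9x3 ≥ 40.2   (carbon)
  x1, x2, x3 ≥ 0.
The optimal mix uses every input. There the chromium, nickel, manganese constraints are tight.
Optimal quantities: nickel briquettes = 2.118 kg, ferromanganese = 1.932 kg, scrap grade A = 1 kg.
Total cost: 15.48·2.118 + 0.96·1.932 + 0.35·1 = 34.9914.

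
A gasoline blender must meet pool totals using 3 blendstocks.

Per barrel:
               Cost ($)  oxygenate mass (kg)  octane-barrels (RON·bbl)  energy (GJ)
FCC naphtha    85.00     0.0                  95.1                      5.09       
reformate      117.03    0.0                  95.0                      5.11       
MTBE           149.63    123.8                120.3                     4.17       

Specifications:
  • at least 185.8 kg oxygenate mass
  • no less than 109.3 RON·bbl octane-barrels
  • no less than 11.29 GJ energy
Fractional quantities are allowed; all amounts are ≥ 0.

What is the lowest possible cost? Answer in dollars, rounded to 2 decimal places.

Let x1 = barrels of FCC naphtha, x2 = barrels of reformate, x3 = barrels of MTBE.
min 85x1 + 117.03x2 + 149.63x3 with:
  123.8x3 ≥ 185.8   (oxygenate mass)
  95.1x1 + 95x2 + 120.3x3 ≥ 109.3   (octane-barrels)
  5.09x1 + 5.11x2 + 4.17x3 ≥ 11.29   (energy)
  x1, x2, x3 ≥ 0.
The cheapest feasible vertex uses only FCC naphtha, MTBE; reformate is not used. The oxygenate mass and energy requirements are met with equality.
That vertex is x1 = 0.98853, x3 = 1.5008.
Cost = 85·0.98853 + 149.63·1.5008 = 308.5898.

$308.59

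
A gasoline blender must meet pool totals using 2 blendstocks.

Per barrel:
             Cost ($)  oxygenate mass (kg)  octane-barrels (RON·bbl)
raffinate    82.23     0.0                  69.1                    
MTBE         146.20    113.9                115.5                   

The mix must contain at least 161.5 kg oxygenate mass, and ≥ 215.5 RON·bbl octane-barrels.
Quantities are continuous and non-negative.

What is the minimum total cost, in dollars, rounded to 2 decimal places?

Treat it as an LP. Let x1 = barrels of raffinate, x2 = barrels of MTBE.
Minimise 82.23x1 + 146.2x2 s.t.:
  113.9x2 ≥ 161.5   (oxygenate mass)
  69.1x1 + 115.5x2 ≥ 215.5   (octane-barrels)
  x1, x2 ≥ 0.
Both inputs are positive at the optimum. There the oxygenate mass and octane-barrels constraints are tight.
Solving gives x1 = 0.74864, x2 = 1.4179.
Cost = 82.23·0.74864 + 146.2·1.4179 = 268.8576.

$268.86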